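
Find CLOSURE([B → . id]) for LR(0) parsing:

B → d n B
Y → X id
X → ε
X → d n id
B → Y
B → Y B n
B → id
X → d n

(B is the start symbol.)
{ [B → . id] }

Start with: [B → . id]
The dot precedes the terminal id, so nothing is added.

CLOSURE = { [B → . id] }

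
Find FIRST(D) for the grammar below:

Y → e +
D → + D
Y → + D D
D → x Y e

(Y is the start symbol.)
To compute FIRST(D), examine every production with D on the left-hand side, reading each right-hand side left to right until a non-nullable symbol is reached.

From D → + D:
  - '+' is a terminal: add '+' and stop
From D → x Y e:
  - x is a terminal: add 'x' and stop

Collecting: FIRST(D) = { '+', 'x' }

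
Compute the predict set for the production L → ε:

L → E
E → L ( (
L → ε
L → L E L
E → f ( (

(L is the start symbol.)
{ $, '(', 'f' }

PREDICT(L → ε) = (FIRST(RHS) \ {ε}) ∪ (FOLLOW(L) if ε ∈ FIRST(RHS), i.e. RHS ⇒* ε)
The right-hand side is ε (FIRST(ε) = { ε }), so the predict set is FOLLOW(L) = { $, '(', 'f' }
PREDICT(L → ε) = { $, '(', 'f' }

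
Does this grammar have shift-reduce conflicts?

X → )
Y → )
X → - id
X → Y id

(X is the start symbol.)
No shift-reduce conflicts

A shift-reduce conflict occurs when an LR(0) state has both:
  - a complete (reduce) item [A → α .] (dot at the end), and
  - a shift item [B → β . c γ] (dot before a terminal).

Augment with X' → X and build the canonical LR(0) collection (I0 = CLOSURE({[X' → . X]}), then GOTO on every symbol after a dot until no new states appear). It has 7 states:
  I0: { [X → . )], [X → . - id], [X → . Y id], [X' → . X], [Y → . )] }  — shift
  I1: { [X → ) .], [Y → ) .] }  — 2 reduces
  I2: { [X → - . id] }  — shift
  I3: { [X' → X .] }  — accept
  I4: { [X → Y . id] }  — shift
  I5: { [X → Y id .] }  — reduce
  I6: { [X → - id .] }  — reduce

No state contains both a complete item and a shift item.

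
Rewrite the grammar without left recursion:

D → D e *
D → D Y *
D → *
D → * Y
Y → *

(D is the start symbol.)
D is directly left-recursive. The standard transformation for
  A → A α₁ | ... | A α_m | β₁ | ... | β_n
is
  A  → β₁ A' | ... | β_n A'
  A' → α₁ A' | ... | α_m A' | ε

D → * becomes D → * D'
D → * Y becomes D → * Y D'
D → D e * becomes D' → e * D'
D → D Y * becomes D' → Y * D'
Add D' → ε

Productions for other non-terminals are unchanged:
  Y → *

Resulting grammar:
D → * D'
D → * Y D'
D' → e * D'
D' → Y * D'
D' → ε
Y → *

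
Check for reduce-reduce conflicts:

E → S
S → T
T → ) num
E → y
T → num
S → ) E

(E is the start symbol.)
Augment with E' → E and build the canonical LR(0) collection (I0 = CLOSURE({[E' → . E]}), then GOTO on every symbol after a dot until no new states appear). It has 9 states:
  I0: { [E → . S], [E → . y], [E' → . E], [S → . ) E], [S → . T], [T → . ) num], [T → . num] }  — shift
  I1: { [E → . S], [E → . y], [S → ) . E], [S → . ) E], [S → . T], [T → ) . num], [T → . ) num], [T → . num] }  — shift
  I2: { [E' → E .] }  — accept
  I3: { [E → S .] }  — reduce
  I4: { [S → T .] }  — reduce
  I5: { [T → num .] }  — reduce
  I6: { [E → y .] }  — reduce
  I7: { [S → ) E .] }  — reduce
  I8: { [T → ) num .], [T → num .] }  — 2 reduces

I8 contains complete items [T → ) num .], [T → num .] — reduce-reduce conflict.

Answer: Yes — I8: [T → ) num .] vs [T → num .]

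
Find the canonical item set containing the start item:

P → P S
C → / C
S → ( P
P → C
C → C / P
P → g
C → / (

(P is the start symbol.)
First, augment the grammar with P' → P
I₀ = CLOSURE({ [P' → . P] }):
  [P' → . P] has the dot before P: add [P → . P S], [P → . C], [P → . g]
  [P → . C] has the dot before C: add [C → . / C], [C → . C / P], [C → . / (]
No further items can be added.

I₀ = { [C → . / (], [C → . / C], [C → . C / P], [P → . C], [P → . P S], [P → . g], [P' → . P] }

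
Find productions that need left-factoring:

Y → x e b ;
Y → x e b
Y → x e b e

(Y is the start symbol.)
Left-factoring is needed when two productions for the same non-terminal
share a common prefix on the right-hand side.

Productions for Y:
  Y → x e b ;
  Y → x e b
  Y → x e b e

Found common prefix 'x e b' in productions for Y

Answer: Yes, Y has productions with common prefix 'x e b'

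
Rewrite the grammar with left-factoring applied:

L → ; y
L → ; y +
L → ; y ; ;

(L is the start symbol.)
L → ; y L'
L' → ε
L' → +
L' → ; ;

Left-factoring transforms A → αβ₁ | αβ₂ into A → αA' and A' → β₁ | β₂
(α is the longest common prefix among the alternatives). Repeat until
no nonterminal has two alternatives with a common prefix.

Round 1: L has alternatives sharing prefix '; y'. Introduce L': L → ; y L'
  Add: L' → ε
  Add: L' → +
  Add: L' → ; ;

No remaining common prefixes — done.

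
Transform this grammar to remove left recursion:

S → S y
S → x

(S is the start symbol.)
S → x S'
S' → y S'
S' → ε

S is directly left-recursive. The standard transformation for
  A → A α₁ | ... | A α_m | β₁ | ... | β_n
is
  A  → β₁ A' | ... | β_n A'
  A' → α₁ A' | ... | α_m A' | ε

S → x becomes S → x S'
S → S y becomes S' → y S'
Add S' → ε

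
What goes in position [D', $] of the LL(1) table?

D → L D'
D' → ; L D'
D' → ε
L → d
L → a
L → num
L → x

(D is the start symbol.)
To find M[D', $], we find productions for D' where $ is in the predict set (PREDICT(N → α) = (FIRST(α) \ {ε}) ∪ (FOLLOW(N) if α ⇒* ε)).

Relevant sets:
  FOLLOW(D') = { $ }

D' → ; L D': PREDICT = { ';' }
D' → ε: PREDICT = { $ }
  $ is in predict set, so this production goes in M[D', $]

M[D', $] = D' → ε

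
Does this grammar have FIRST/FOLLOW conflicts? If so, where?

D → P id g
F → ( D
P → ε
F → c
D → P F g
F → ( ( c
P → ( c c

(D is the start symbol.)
Yes. P → '(' c c with FOLLOW(P) on { '(' }

Nullable non-terminals: P.

P: nullable alternative(s) P → ε; FOLLOW(P) = { '(', 'c', 'id' }
  P → ε: FIRST \ {ε} = { } — this is the only nullable alternative, skip
  P → ( c c: FIRST \ {ε} = { '(' } — overlaps FOLLOW(P) on { '(' }: CONFLICT

D, F have no nullable alternative, so no FIRST/FOLLOW check is needed there.

So the grammar has 1 FIRST/FOLLOW conflict (marked CONFLICT above).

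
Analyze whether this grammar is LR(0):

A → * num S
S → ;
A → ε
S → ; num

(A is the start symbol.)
No. Shift-reduce conflict between [A → .] and [A → . * num S]

Augment with A' → A and build the canonical LR(0) collection (I0 = CLOSURE({[A' → . A]}), then GOTO on every symbol after a dot until no new states appear). It has 7 states:
  I0: { [A → . * num S], [A → .], [A' → . A] }  — shift, reduce
  I1: { [A → * . num S] }  — shift
  I2: { [A' → A .] }  — accept
  I3: { [A → * num . S], [S → . ; num], [S → . ;] }  — shift
  I4: { [S → ; . num], [S → ; .] }  — shift, reduce
  I5: { [A → * num S .] }  — reduce
  I6: { [S → ; num .] }  — reduce

Conflict in state I0:
  Shift-reduce conflict between [A → .] and [A → . * num S]
So the grammar is NOT LR(0).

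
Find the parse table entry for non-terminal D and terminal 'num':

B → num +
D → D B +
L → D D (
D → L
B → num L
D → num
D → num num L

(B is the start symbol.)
To find M[D, 'num'], we find productions for D where 'num' is in the predict set (PREDICT(N → α) = (FIRST(α) \ {ε}) ∪ (FOLLOW(N) if α ⇒* ε)).

Relevant sets:
  FIRST(D) = { 'num' }
  FIRST(L) = { 'num' }

D → D B +: PREDICT = { 'num' }
  'num' is in predict set, so this production goes in M[D, 'num']
D → L: PREDICT = { 'num' }
  'num' is in predict set, so this production goes in M[D, 'num']
D → num: PREDICT = { 'num' }
  'num' is in predict set, so this production goes in M[D, 'num']
D → num num L: PREDICT = { 'num' }
  'num' is in predict set, so this production goes in M[D, 'num']

M[D, 'num'] = D → D B +, D → L, D → num, D → num num L  (a multiply-defined cell — the grammar is not LL(1))

Answer: D → D B +, D → L, D → num, D → num num L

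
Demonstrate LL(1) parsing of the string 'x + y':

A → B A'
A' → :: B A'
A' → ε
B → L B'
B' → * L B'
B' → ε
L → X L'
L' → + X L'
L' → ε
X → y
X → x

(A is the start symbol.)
LL(1) parsing maintains a stack (initially the start symbol over $) and the input. At each step: if the stack top is a terminal, match it against the current input token; if it is a non-terminal N, replace it with the RHS of M[N, lookahead] (the unique production whose predict set contains the lookahead).

Stack is shown with the top on the left.

Stack           Input    Action
-------------------------------
A $             x + y $  output A → B A'
B A' $          x + y $  output B → L B'
L B' A' $       x + y $  output L → X L'
X L' B' A' $    x + y $  output X → x
x L' B' A' $    x + y $  match 'x'
L' B' A' $      + y $    output L' → + X L'
+ X L' B' A' $  + y $    match '+'
X L' B' A' $    y $      output X → y
y L' B' A' $    y $      match 'y'
L' B' A' $      $        output L' → ε
B' A' $         $        output B' → ε
A' $            $        output A' → ε
$               $        accept

The string is accepted.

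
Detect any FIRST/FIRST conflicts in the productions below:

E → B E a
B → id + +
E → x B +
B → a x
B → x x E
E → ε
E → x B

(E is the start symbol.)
FIRST sets of the non-terminals at (or reachable through a nullable prefix from) the front of some alternative:
  FIRST(B) = { 'a', 'id', 'x' }

Productions for E:
  E → B E a: FIRST = { 'a', 'id', 'x' }
  E → x B +: FIRST = { 'x' }
  E → ε: FIRST = { ε }
  E → x B: FIRST = { 'x' }
Productions for B:
  B → id + +: FIRST = { 'id' }
  B → a x: FIRST = { 'a' }
  B → x x E: FIRST = { 'x' }

Conflict for E: E → B E a and E → x B +
  Overlap: { 'x' }
Conflict for E: E → B E a and E → x B
  Overlap: { 'x' }
Conflict for E: E → x B + and E → x B
  Overlap: { 'x' }

Answer: Yes. E → B E a / E → x B '+' on { 'x' }; E → B E a / E → x B on { 'x' }; E → x B '+' / E → x B on { 'x' }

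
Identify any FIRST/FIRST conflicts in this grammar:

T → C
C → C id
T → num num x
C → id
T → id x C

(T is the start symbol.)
Yes. T → C / T → id x C on { 'id' }; C → C id / C → id on { 'id' }

A FIRST/FIRST conflict occurs when two productions N → α and N → β for the same non-terminal have FIRST(α) ∩ FIRST(β) ≠ ∅ (with ε ∈ FIRST of a nullable right-hand side, so two nullable alternatives also conflict).

FIRST sets of the non-terminals at (or reachable through a nullable prefix from) the front of some alternative:
  FIRST(C) = { 'id' }

Productions for T:
  T → C: FIRST = { 'id' }
  T → num num x: FIRST = { 'num' }
  T → id x C: FIRST = { 'id' }
Productions for C:
  C → C id: FIRST = { 'id' }
  C → id: FIRST = { 'id' }

Conflict for T: T → C and T → id x C
  Overlap: { 'id' }
Conflict for C: C → C id and C → id
  Overlap: { 'id' }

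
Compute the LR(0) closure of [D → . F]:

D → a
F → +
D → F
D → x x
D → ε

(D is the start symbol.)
Start with: [D → . F]
  [D → . F] has the dot before F: add [F → . +]
No further items can be added.

CLOSURE = { [D → . F], [F → . +] }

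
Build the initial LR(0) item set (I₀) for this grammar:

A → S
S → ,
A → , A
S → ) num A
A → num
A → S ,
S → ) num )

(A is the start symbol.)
{ [A → . , A], [A → . S ,], [A → . S], [A → . num], [A' → . A], [S → . ) num )], [S → . ) num A], [S → . ,] }

First, augment the grammar with A' → A
I₀ = CLOSURE({ [A' → . A] }):
  [A' → . A] has the dot before A: add [A → . S], [A → . , A], [A → . num], [A → . S ,]
  [A → . S] has the dot before S: add [S → . ,], [S → . ) num A], [S → . ) num )]
No further items can be added.

I₀ = { [A → . , A], [A → . S ,], [A → . S], [A → . num], [A' → . A], [S → . ) num )], [S → . ) num A], [S → . ,] }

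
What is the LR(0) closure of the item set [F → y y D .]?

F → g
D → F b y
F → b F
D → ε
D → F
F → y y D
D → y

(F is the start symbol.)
To compute CLOSURE, for each item [A → α.Bβ] where B is a non-terminal, add [B → .γ] for all productions B → γ; repeat for the newly added items until nothing changes.

Start with: [F → y y D .]
The dot is at the end, so nothing is added.

CLOSURE = { [F → y y D .] }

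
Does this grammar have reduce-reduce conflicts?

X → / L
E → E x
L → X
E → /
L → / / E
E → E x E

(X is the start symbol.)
No reduce-reduce conflicts

A reduce-reduce conflict occurs when an LR(0) state has two complete items [A → α .] and [B → β .] — both call for a reduction, and with no lookahead the parser cannot choose between them.

Augment with X' → X and build the canonical LR(0) collection (I0 = CLOSURE({[X' → . X]}), then GOTO on every symbol after a dot until no new states appear). It has 12 states:
  I0: { [X → . / L], [X' → . X] }  — shift
  I1: { [L → . / / E], [L → . X], [X → . / L], [X → / . L] }  — shift
  I2: { [X' → X .] }  — accept
  I3: { [L → . / / E], [L → . X], [L → / . / E], [X → . / L], [X → / . L] }  — shift
  I4: { [X → / L .] }  — reduce
  I5: { [L → X .] }  — reduce
  I6: { [E → . /], [E → . E x E], [E → . E x], [L → . / / E], [L → . X], [L → / . / E], [L → / / . E], [X → . / L], [X → / . L] }  — shift
  I7: { [E → . /], [E → . E x E], [E → . E x], [E → / .], [L → . / / E], [L → . X], [L → / . / E], [L → / / . E], [X → . / L], [X → / . L] }  — shift, reduce
  I8: { [E → E . x E], [E → E . x], [L → / / E .] }  — shift, reduce
  I9: { [E → . /], [E → . E x E], [E → . E x], [E → E x . E], [E → E x .] }  — shift, reduce
  I10: { [E → / .] }  — reduce
  I11: { [E → E . x E], [E → E . x], [E → E x E .] }  — shift, reduce

No state contains more than one complete item.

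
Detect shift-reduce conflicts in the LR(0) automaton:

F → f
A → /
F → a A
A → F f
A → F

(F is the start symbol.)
Yes — I6: [A → F .] vs [A → F . f]

A shift-reduce conflict occurs when an LR(0) state has both:
  - a complete (reduce) item [A → α .] (dot at the end), and
  - a shift item [B → β . c γ] (dot before a terminal).

Augment with F' → F and build the canonical LR(0) collection (I0 = CLOSURE({[F' → . F]}), then GOTO on every symbol after a dot until no new states appear). It has 8 states:
  I0: { [F → . a A], [F → . f], [F' → . F] }  — shift
  I1: { [F' → F .] }  — accept
  I2: { [A → . /], [A → . F f], [A → . F], [F → . a A], [F → . f], [F → a . A] }  — shift
  I3: { [F → f .] }  — reduce
  I4: { [A → / .] }  — reduce
  I5: { [F → a A .] }  — reduce
  I6: { [A → F . f], [A → F .] }  — shift, reduce
  I7: { [A → F f .] }  — reduce

I6 contains reduce item [A → F .] and shift item [A → F . f] — shift-reduce conflict.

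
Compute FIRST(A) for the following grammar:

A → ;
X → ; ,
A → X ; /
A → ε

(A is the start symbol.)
{ ';', ε }

FIRST sets of the other non-terminals involved (by the same procedure, iterated to a fixed point):
  FIRST(X) = { ';' }

From A → ;:
  - ';' is a terminal: add ';' and stop
From A → X ; /:
  - X is a non-terminal: add FIRST(X) \ {ε} = { ';' }
    X is not nullable, so stop
From A → ε:
  - ε-production, so ε ∈ FIRST(A)

Collecting: FIRST(A) = { ';', ε }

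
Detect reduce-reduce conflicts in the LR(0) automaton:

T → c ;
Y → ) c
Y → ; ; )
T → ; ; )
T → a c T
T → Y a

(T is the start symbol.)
Yes — I12: [T → ; ; ) .] vs [Y → ; ; ) .]

Augment with T' → T and build the canonical LR(0) collection (I0 = CLOSURE({[T' → . T]}), then GOTO on every symbol after a dot until no new states appear). It has 14 states:
  I0: { [T → . ; ; )], [T → . Y a], [T → . a c T], [T → . c ;], [T' → . T], [Y → . ) c], [Y → . ; ; )] }  — shift
  I1: { [Y → ) . c] }  — shift
  I2: { [T → ; . ; )], [Y → ; . ; )] }  — shift
  I3: { [T' → T .] }  — accept
  I4: { [T → Y . a] }  — shift
  I5: { [T → a . c T] }  — shift
  I6: { [T → c . ;] }  — shift
  I7: { [T → c ; .] }  — reduce
  I8: { [T → . ; ; )], [T → . Y a], [T → . a c T], [T → . c ;], [T → a c . T], [Y → . ) c], [Y → . ; ; )] }  — shift
  I9: { [T → a c T .] }  — reduce
  I10: { [T → Y a .] }  — reduce
  I11: { [T → ; ; . )], [Y → ; ; . )] }  — shift
  I12: { [T → ; ; ) .], [Y → ; ; ) .] }  — 2 reduces
  I13: { [Y → ) c .] }  — reduce

I12 contains complete items [T → ; ; ) .], [Y → ; ; ) .] — reduce-reduce conflict.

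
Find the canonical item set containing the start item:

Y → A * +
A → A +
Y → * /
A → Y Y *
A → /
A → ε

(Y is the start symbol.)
First, augment the grammar with Y' → Y
I₀ = CLOSURE({ [Y' → . Y] }):
  [Y' → . Y] has the dot before Y: add [Y → . A * +], [Y → . * /]
  [Y → . A * +] has the dot before A: add [A → . A +], [A → . Y Y *], [A → . /], [A → .]
No further items can be added.

I₀ = { [A → . /], [A → . A +], [A → . Y Y *], [A → .], [Y → . * /], [Y → . A * +], [Y' → . Y] }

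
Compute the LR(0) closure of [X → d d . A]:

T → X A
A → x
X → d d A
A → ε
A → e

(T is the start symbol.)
{ [A → . e], [A → . x], [A → .], [X → d d . A] }

To compute CLOSURE, for each item [A → α.Bβ] where B is a non-terminal, add [B → .γ] for all productions B → γ; repeat for the newly added items until nothing changes.

Start with: [X → d d . A]
  [X → d d . A] has the dot before A: add [A → . x], [A → .], [A → . e]
No further items can be added.

CLOSURE = { [A → . e], [A → . x], [A → .], [X → d d . A] }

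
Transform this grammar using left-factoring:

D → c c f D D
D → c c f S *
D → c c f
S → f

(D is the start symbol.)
Left-factoring transforms A → αβ₁ | αβ₂ into A → αA' and A' → β₁ | β₂
(α is the longest common prefix among the alternatives). Repeat until
no nonterminal has two alternatives with a common prefix.

Round 1: D has alternatives sharing prefix 'c c f'. Introduce D': D → c c f D'
  Add: D' → D D
  Add: D' → S *
  Add: D' → ε

No remaining common prefixes — done.

Resulting grammar:
D → c c f D'
D' → D D
D' → S *
D' → ε
S → f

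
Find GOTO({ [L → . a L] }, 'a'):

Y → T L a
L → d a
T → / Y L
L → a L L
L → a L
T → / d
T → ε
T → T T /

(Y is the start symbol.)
{ [L → . a L L], [L → . a L], [L → . d a], [L → a . L] }

GOTO(I, 'a') = CLOSURE({ [A → αX.β] : [A → α.Xβ] ∈ I, X = 'a' })

Items with dot before 'a', with the dot advanced:
  [L → . a L] → [L → a . L]
Closure of the advanced items:
  [L → a . L] has the dot before L: add [L → . d a], [L → . a L L], [L → . a L]

GOTO = { [L → . a L L], [L → . a L], [L → . d a], [L → a . L] }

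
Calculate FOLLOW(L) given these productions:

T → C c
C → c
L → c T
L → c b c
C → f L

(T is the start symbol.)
To compute FOLLOW(L), find every occurrence of L on a right-hand side N → α L β: add FIRST(β) \ {ε}, and if β is empty or nullable also add FOLLOW(N). Iterate to a fixed point.

In C → f L: L is at the end, add FOLLOW(C)

The FOLLOW sets referred to above (computed the same way, to a fixed point):
  FOLLOW(C) = { 'c' }

Taking the union: FOLLOW(L) = { 'c' }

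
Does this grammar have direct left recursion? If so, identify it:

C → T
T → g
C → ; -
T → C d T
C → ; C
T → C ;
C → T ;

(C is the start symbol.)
No direct left recursion

Direct left recursion occurs when N → N α for some non-terminal N (the right-hand side begins with the left-hand side itself).

C → T: starts with T
T → g: starts with g
C → ; -: starts with ';'
T → C d T: starts with C
C → ; C: starts with ';'
T → C ;: starts with C
C → T ;: starts with T

No direct left recursion found.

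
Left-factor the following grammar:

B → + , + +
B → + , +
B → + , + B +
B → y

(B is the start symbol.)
B → + , + B'
B' → +
B' → ε
B' → B +
B → y

Left-factoring transforms A → αβ₁ | αβ₂ into A → αA' and A' → β₁ | β₂
(α is the longest common prefix among the alternatives). Repeat until
no nonterminal has two alternatives with a common prefix.

Round 1: B has alternatives sharing prefix '+ , +'. Introduce B': B → + , + B'
  Add: B' → +
  Add: B' → ε
  Add: B' → B +

No remaining common prefixes — done.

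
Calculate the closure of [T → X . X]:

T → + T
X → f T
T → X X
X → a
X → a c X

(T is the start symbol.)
{ [T → X . X], [X → . a c X], [X → . a], [X → . f T] }

Start with: [T → X . X]
  [T → X . X] has the dot before X: add [X → . f T], [X → . a], [X → . a c X]
No further items can be added.

CLOSURE = { [T → X . X], [X → . a c X], [X → . a], [X → . f T] }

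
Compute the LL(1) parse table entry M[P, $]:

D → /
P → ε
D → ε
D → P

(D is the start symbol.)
P → ε

To find M[P, $], we find productions for P where $ is in the predict set (PREDICT(N → α) = (FIRST(α) \ {ε}) ∪ (FOLLOW(N) if α ⇒* ε)).

Relevant sets:
  FOLLOW(P) = { $ }

P → ε: PREDICT = { $ }
  $ is in predict set, so this production goes in M[P, $]

M[P, $] = P → ε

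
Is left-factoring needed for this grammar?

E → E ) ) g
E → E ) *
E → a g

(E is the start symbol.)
Yes, E has productions with common prefix 'E )'

Left-factoring is needed when two productions for the same non-terminal
share a common prefix on the right-hand side.

Productions for E:
  E → E ) ) g
  E → E ) *
  E → a g

Found common prefix 'E )' in productions for E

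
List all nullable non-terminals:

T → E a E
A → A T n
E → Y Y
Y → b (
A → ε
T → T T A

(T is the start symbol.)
{ 'A' }

A non-terminal is nullable if it can derive ε (the empty string): either it has an ε-production, or it has a production whose right-hand side consists entirely of nullable non-terminals.

ε-productions: A → ε
So A is immediately nullable.
No further non-terminal can be added: every production for the remaining non-terminals contains a terminal or a non-nullable non-terminal.
Nullable = { 'A' }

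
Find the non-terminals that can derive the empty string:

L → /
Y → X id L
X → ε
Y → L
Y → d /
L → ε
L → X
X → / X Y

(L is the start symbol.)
{ 'L', 'X', 'Y' }

A non-terminal is nullable if it can derive ε (the empty string): either it has an ε-production, or it has a production whose right-hand side consists entirely of nullable non-terminals.

ε-productions: X → ε, L → ε
So X, L are immediately nullable.
Y → L: every symbol on the right is nullable, so Y is nullable too.
Every non-terminal is now nullable.
Nullable = { 'L', 'X', 'Y' }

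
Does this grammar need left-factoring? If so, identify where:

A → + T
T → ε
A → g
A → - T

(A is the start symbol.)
Left-factoring is needed when two productions for the same non-terminal
share a common prefix on the right-hand side.

Productions for A:
  A → + T
  A → g
  A → - T

No common prefixes found.

Answer: No, left-factoring is not needed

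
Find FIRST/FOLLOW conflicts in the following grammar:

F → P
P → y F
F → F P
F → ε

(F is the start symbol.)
Yes. F → P with FOLLOW(F) on { 'y' }; F → F P with FOLLOW(F) on { 'y' }

A FIRST/FOLLOW conflict occurs when a non-terminal N has a nullable alternative N → β (β ⇒* ε) and another alternative N → α with FIRST(α) ∩ FOLLOW(N) ≠ ∅: on such a lookahead the parser cannot decide between expanding α and letting N vanish via β.

Nullable non-terminals: F.
FIRST sets used below: FIRST(P) = { 'y' }, FIRST(F) = { 'y', ε }

F: nullable alternative(s) F → ε; FOLLOW(F) = { $, 'y' }
  F → P: FIRST \ {ε} = { 'y' } — overlaps FOLLOW(F) on { 'y' }: CONFLICT
  F → F P: FIRST \ {ε} = { 'y' } — overlaps FOLLOW(F) on { 'y' }: CONFLICT
  F → ε: FIRST \ {ε} = { } — this is the only nullable alternative, skip

P has no nullable alternative, so no FIRST/FOLLOW check is needed there.

So the grammar has 2 FIRST/FOLLOW conflicts (marked CONFLICT above).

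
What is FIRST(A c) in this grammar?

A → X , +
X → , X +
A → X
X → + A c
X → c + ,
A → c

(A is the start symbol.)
{ '+', ',', 'c' }

FIRST sets of the non-terminals involved (from the grammar, by fixed-point iteration):
  FIRST(A) = { '+', ',', 'c' }

To compute FIRST(A c), process the symbols left to right:
Symbol A is a non-terminal. Add FIRST(A) \ {ε} = { '+', ',', 'c' }
A is not nullable (ε ∉ FIRST(A)), so stop here.
FIRST(A c) = { '+', ',', 'c' }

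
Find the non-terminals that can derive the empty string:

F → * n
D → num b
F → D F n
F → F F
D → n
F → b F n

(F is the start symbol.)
None

There are no ε-productions, so no non-terminal can derive ε.
No non-terminals are nullable.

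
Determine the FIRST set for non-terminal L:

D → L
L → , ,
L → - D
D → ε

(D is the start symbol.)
{ ',', '-' }

From L → , ,:
  - ',' is a terminal: add ',' and stop
From L → - D:
  - '-' is a terminal: add '-' and stop

Collecting: FIRST(L) = { ',', '-' }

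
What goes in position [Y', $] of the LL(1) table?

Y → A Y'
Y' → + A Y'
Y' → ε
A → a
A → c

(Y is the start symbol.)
Y' → ε

To find M[Y', $], we find productions for Y' where $ is in the predict set (PREDICT(N → α) = (FIRST(α) \ {ε}) ∪ (FOLLOW(N) if α ⇒* ε)).

Relevant sets:
  FOLLOW(Y') = { $ }

Y' → + A Y': PREDICT = { '+' }
Y' → ε: PREDICT = { $ }
  $ is in predict set, so this production goes in M[Y', $]

M[Y', $] = Y' → ε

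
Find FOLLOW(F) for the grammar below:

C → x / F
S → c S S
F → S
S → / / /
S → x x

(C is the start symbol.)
{ $ }

In C → x / F: F is at the end, add FOLLOW(C)

The FOLLOW sets referred to above (computed the same way, to a fixed point):
  FOLLOW(C) = { $ }

Taking the union: FOLLOW(F) = { $ }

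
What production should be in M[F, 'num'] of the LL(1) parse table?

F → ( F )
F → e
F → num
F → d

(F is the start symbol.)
To find M[F, 'num'], we find productions for F where 'num' is in the predict set (PREDICT(N → α) = (FIRST(α) \ {ε}) ∪ (FOLLOW(N) if α ⇒* ε)).

F → ( F ): PREDICT = { '(' }
F → e: PREDICT = { 'e' }
F → num: PREDICT = { 'num' }
  'num' is in predict set, so this production goes in M[F, 'num']
F → d: PREDICT = { 'd' }

M[F, 'num'] = F → num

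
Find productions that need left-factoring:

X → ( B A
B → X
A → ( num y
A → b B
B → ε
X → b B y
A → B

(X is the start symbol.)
No, left-factoring is not needed

Left-factoring is needed when two productions for the same non-terminal
share a common prefix on the right-hand side.

Productions for X:
  X → ( B A
  X → b B y
Productions for B:
  B → X
  B → ε
Productions for A:
  A → ( num y
  A → b B
  A → B

No common prefixes found.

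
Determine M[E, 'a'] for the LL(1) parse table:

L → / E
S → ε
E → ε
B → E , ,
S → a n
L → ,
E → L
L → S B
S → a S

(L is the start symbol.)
E → L

To find M[E, 'a'], we find productions for E where 'a' is in the predict set (PREDICT(N → α) = (FIRST(α) \ {ε}) ∪ (FOLLOW(N) if α ⇒* ε)).

Relevant sets:
  FIRST(L) = { ',', '/', 'a' }
  FOLLOW(E) = { $, ',' }

E → ε: PREDICT = { $, ',' }
E → L: PREDICT = { ',', '/', 'a' }
  'a' is in predict set, so this production goes in M[E, 'a']

M[E, 'a'] = E → L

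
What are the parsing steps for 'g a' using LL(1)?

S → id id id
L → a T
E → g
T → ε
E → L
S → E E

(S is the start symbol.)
LL(1) parsing maintains a stack (initially the start symbol over $) and the input. At each step: if the stack top is a terminal, match it against the current input token; if it is a non-terminal N, replace it with the RHS of M[N, lookahead] (the unique production whose predict set contains the lookahead).

Stack is shown with the top on the left.

Stack  Input  Action
--------------------
S $    g a $  output S → E E
E E $  g a $  output E → g
g E $  g a $  match 'g'
E $    a $    output E → L
L $    a $    output L → a T
a T $  a $    match 'a'
T $    $      output T → ε
$      $      accept

The string is accepted.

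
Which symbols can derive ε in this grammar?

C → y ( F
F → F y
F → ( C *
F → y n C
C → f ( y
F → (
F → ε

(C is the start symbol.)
{ 'F' }

ε-productions: F → ε
So F is immediately nullable.
No further non-terminal can be added: every production for the remaining non-terminals contains a terminal or a non-nullable non-terminal.
Nullable = { 'F' }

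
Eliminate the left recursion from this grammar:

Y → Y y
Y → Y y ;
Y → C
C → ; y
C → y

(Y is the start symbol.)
Y is directly left-recursive. The standard transformation for
  A → A α₁ | ... | A α_m | β₁ | ... | β_n
is
  A  → β₁ A' | ... | β_n A'
  A' → α₁ A' | ... | α_m A' | ε

Y → C becomes Y → C Y'
Y → Y y becomes Y' → y Y'
Y → Y y ; becomes Y' → y ; Y'
Add Y' → ε

Productions for other non-terminals are unchanged:
  C → ; y
  C → y

Resulting grammar:
Y → C Y'
Y' → y Y'
Y' → y ; Y'
Y' → ε
C → ; y
C → y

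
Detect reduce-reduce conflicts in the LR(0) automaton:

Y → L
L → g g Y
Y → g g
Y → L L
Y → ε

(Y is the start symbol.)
Yes — I4: [Y → .] vs [Y → g g .]

Augment with Y' → Y and build the canonical LR(0) collection (I0 = CLOSURE({[Y' → . Y]}), then GOTO on every symbol after a dot until no new states appear). It has 9 states:
  I0: { [L → . g g Y], [Y → . L L], [Y → . L], [Y → . g g], [Y → .], [Y' → . Y] }  — shift, reduce
  I1: { [L → . g g Y], [Y → L . L], [Y → L .] }  — shift, reduce
  I2: { [Y' → Y .] }  — accept
  I3: { [L → g . g Y], [Y → g . g] }  — shift
  I4: { [L → . g g Y], [L → g g . Y], [Y → . L L], [Y → . L], [Y → . g g], [Y → .], [Y → g g .] }  — shift, 2 reduces
  I5: { [L → g g Y .] }  — reduce
  I6: { [Y → L L .] }  — reduce
  I7: { [L → g . g Y] }  — shift
  I8: { [L → . g g Y], [L → g g . Y], [Y → . L L], [Y → . L], [Y → . g g], [Y → .] }  — shift, reduce

I4 contains complete items [Y → .], [Y → g g .] — reduce-reduce conflict.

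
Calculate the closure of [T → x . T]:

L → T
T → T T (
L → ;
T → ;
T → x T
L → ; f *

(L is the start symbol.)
Start with: [T → x . T]
  [T → x . T] has the dot before T: add [T → . T T (], [T → . ;], [T → . x T]
No further items can be added.

CLOSURE = { [T → . ;], [T → . T T (], [T → . x T], [T → x . T] }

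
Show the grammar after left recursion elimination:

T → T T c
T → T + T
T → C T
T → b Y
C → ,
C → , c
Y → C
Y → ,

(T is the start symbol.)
T → C T T'
T → b Y T'
T' → T c T'
T' → + T T'
T' → ε
C → ,
C → , c
Y → C
Y → ,

T is directly left-recursive. The standard transformation for
  A → A α₁ | ... | A α_m | β₁ | ... | β_n
is
  A  → β₁ A' | ... | β_n A'
  A' → α₁ A' | ... | α_m A' | ε

T → C T becomes T → C T T'
T → b Y becomes T → b Y T'
T → T T c becomes T' → T c T'
T → T + T becomes T' → + T T'
Add T' → ε

Productions for other non-terminals are unchanged:
  C → ,
  C → , c
  Y → C
  Y → ,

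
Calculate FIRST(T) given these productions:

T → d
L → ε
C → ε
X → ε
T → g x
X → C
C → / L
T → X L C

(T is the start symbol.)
FIRST sets of the other non-terminals involved (by the same procedure, iterated to a fixed point):
  FIRST(X) = { '/', ε }
  FIRST(L) = { ε }
  FIRST(C) = { '/', ε }

From T → d:
  - d is a terminal: add 'd' and stop
From T → g x:
  - g is a terminal: add 'g' and stop
From T → X L C:
  - X is a non-terminal: add FIRST(X) \ {ε} = { '/' }
    X is nullable, so continue to the next symbol
  - L is a non-terminal: add FIRST(L) \ {ε} = { }
    L is nullable, so continue to the next symbol
  - C is a non-terminal: add FIRST(C) \ {ε} = { '/' }
    C is nullable and nothing follows, so the whole right-hand side can vanish: ε ∈ FIRST(T)

Collecting: FIRST(T) = { '/', 'd', 'g', ε }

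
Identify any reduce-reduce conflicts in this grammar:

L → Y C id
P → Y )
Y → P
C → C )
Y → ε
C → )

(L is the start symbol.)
Yes — I4: [C → ) .] vs [P → Y ) .]

A reduce-reduce conflict occurs when an LR(0) state has two complete items [A → α .] and [B → β .] — both call for a reduction, and with no lookahead the parser cannot choose between them.

Augment with L' → L and build the canonical LR(0) collection (I0 = CLOSURE({[L' → . L]}), then GOTO on every symbol after a dot until no new states appear). It has 8 states:
  I0: { [L → . Y C id], [L' → . L], [P → . Y )], [Y → . P], [Y → .] }  — reduce
  I1: { [L' → L .] }  — accept
  I2: { [Y → P .] }  — reduce
  I3: { [C → . )], [C → . C )], [L → Y . C id], [P → Y . )] }  — shift
  I4: { [C → ) .], [P → Y ) .] }  — 2 reduces
  I5: { [C → C . )], [L → Y C . id] }  — shift
  I6: { [C → C ) .] }  — reduce
  I7: { [L → Y C id .] }  — reduce

I4 contains complete items [C → ) .], [P → Y ) .] — reduce-reduce conflict.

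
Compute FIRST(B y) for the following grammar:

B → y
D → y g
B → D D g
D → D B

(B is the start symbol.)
{ 'y' }

FIRST sets of the non-terminals involved (from the grammar, by fixed-point iteration):
  FIRST(B) = { 'y' }

To compute FIRST(B y), process the symbols left to right:
Symbol B is a non-terminal. Add FIRST(B) \ {ε} = { 'y' }
B is not nullable (ε ∉ FIRST(B)), so stop here.
FIRST(B y) = { 'y' }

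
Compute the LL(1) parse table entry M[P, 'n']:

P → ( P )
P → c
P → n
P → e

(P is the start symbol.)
P → n

To find M[P, 'n'], we find productions for P where 'n' is in the predict set (PREDICT(N → α) = (FIRST(α) \ {ε}) ∪ (FOLLOW(N) if α ⇒* ε)).

P → ( P ): PREDICT = { '(' }
P → c: PREDICT = { 'c' }
P → n: PREDICT = { 'n' }
  'n' is in predict set, so this production goes in M[P, 'n']
P → e: PREDICT = { 'e' }

M[P, 'n'] = P → n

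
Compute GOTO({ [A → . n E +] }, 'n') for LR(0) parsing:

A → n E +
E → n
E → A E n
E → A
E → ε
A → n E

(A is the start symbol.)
GOTO(I, 'n') = CLOSURE({ [A → αX.β] : [A → α.Xβ] ∈ I, X = 'n' })

Items with dot before 'n', with the dot advanced:
  [A → . n E +] → [A → n . E +]
Closure of the advanced items:
  [A → n . E +] has the dot before E: add [E → . n], [E → . A E n], [E → . A], [E → .]
  [E → . A E n] has the dot before A: add [A → . n E +], [A → . n E]

GOTO = { [A → . n E +], [A → . n E], [A → n . E +], [E → . A E n], [E → . A], [E → . n], [E → .] }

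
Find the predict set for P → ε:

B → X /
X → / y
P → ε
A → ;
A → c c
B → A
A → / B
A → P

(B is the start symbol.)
PREDICT(P → ε) = (FIRST(RHS) \ {ε}) ∪ (FOLLOW(P) if ε ∈ FIRST(RHS), i.e. RHS ⇒* ε)
The right-hand side is ε (FIRST(ε) = { ε }), so the predict set is FOLLOW(P) = { $ }
PREDICT(P → ε) = { $ }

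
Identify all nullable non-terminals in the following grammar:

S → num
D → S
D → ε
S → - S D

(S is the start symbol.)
{ 'D' }

ε-productions: D → ε
So D is immediately nullable.
No further non-terminal can be added: every production for the remaining non-terminals contains a terminal or a non-nullable non-terminal.
Nullable = { 'D' }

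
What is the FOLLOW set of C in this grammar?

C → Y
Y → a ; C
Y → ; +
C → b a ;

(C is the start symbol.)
{ $ }

C is the start symbol, so $ ∈ FOLLOW(C).
In Y → a ; C: C is at the end, add FOLLOW(Y)

The FOLLOW sets referred to above (computed the same way, to a fixed point):
  FOLLOW(Y) = { $ }

Taking the union: FOLLOW(C) = { $ }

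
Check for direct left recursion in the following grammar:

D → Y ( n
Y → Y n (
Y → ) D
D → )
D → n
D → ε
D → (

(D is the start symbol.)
Yes, Y is left-recursive

D → Y ( n: starts with Y
Y → Y n (: LEFT RECURSIVE (starts with Y)
Y → ) D: starts with ')'
D → ): starts with ')'
D → n: starts with n
D → ε: starts with ε
D → (: starts with '('

The grammar has direct left recursion on: Y.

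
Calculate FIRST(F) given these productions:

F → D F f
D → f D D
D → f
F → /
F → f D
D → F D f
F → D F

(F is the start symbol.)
{ '/', 'f' }

To compute FIRST(F), examine every production with F on the left-hand side, reading each right-hand side left to right until a non-nullable symbol is reached.

FIRST sets of the other non-terminals involved (by the same procedure, iterated to a fixed point):
  FIRST(D) = { '/', 'f' }

From F → D F f:
  - D is a non-terminal: add FIRST(D) \ {ε} = { '/', 'f' }
    D is not nullable, so stop
From F → /:
  - '/' is a terminal: add '/' and stop
From F → f D:
  - f is a terminal: add 'f' and stop
From F → D F:
  - D is a non-terminal: add FIRST(D) \ {ε} = { '/', 'f' }
    D is not nullable, so stop

Collecting: FIRST(F) = { '/', 'f' }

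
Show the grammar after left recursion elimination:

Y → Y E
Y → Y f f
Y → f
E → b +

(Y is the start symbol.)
Y is directly left-recursive. The standard transformation for
  A → A α₁ | ... | A α_m | β₁ | ... | β_n
is
  A  → β₁ A' | ... | β_n A'
  A' → α₁ A' | ... | α_m A' | ε

Y → f becomes Y → f Y'
Y → Y E becomes Y' → E Y'
Y → Y f f becomes Y' → f f Y'
Add Y' → ε

Productions for other non-terminals are unchanged:
  E → b +

Resulting grammar:
Y → f Y'
Y' → E Y'
Y' → f f Y'
Y' → ε
E → b +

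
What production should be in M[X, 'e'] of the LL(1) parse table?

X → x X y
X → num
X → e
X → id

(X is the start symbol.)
X → e

To find M[X, 'e'], we find productions for X where 'e' is in the predict set (PREDICT(N → α) = (FIRST(α) \ {ε}) ∪ (FOLLOW(N) if α ⇒* ε)).

X → x X y: PREDICT = { 'x' }
X → num: PREDICT = { 'num' }
X → e: PREDICT = { 'e' }
  'e' is in predict set, so this production goes in M[X, 'e']
X → id: PREDICT = { 'id' }

M[X, 'e'] = X → e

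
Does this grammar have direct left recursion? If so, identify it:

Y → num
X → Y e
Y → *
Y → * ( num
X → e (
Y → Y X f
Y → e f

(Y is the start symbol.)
Direct left recursion occurs when N → N α for some non-terminal N (the right-hand side begins with the left-hand side itself).

Y → num: starts with num
X → Y e: starts with Y
Y → *: starts with '*'
Y → * ( num: starts with '*'
X → e (: starts with e
Y → Y X f: LEFT RECURSIVE (starts with Y)
Y → e f: starts with e

The grammar has direct left recursion on: Y.

Answer: Yes, Y is left-recursive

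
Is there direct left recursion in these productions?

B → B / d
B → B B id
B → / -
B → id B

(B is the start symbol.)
Direct left recursion occurs when N → N α for some non-terminal N (the right-hand side begins with the left-hand side itself).

B → B / d: LEFT RECURSIVE (starts with B)
B → B B id: LEFT RECURSIVE (starts with B)
B → / -: starts with '/'
B → id B: starts with id

The grammar has direct left recursion on: B.

Answer: Yes, B is left-recursive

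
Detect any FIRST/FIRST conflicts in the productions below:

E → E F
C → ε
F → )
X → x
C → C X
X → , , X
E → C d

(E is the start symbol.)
Yes. E → E F / E → C d on { ',', 'd', 'x' }

A FIRST/FIRST conflict occurs when two productions N → α and N → β for the same non-terminal have FIRST(α) ∩ FIRST(β) ≠ ∅ (with ε ∈ FIRST of a nullable right-hand side, so two nullable alternatives also conflict).

FIRST sets of the non-terminals at (or reachable through a nullable prefix from) the front of some alternative:
  FIRST(E) = { ',', 'd', 'x' }
  FIRST(C) = { ',', 'x', ε }
  FIRST(X) = { ',', 'x' }

Productions for E:
  E → E F: FIRST = { ',', 'd', 'x' }
  E → C d: FIRST = { ',', 'd', 'x' }
Productions for C:
  C → ε: FIRST = { ε }
  C → C X: FIRST = { ',', 'x' }
Productions for X:
  X → x: FIRST = { 'x' }
  X → , , X: FIRST = { ',' }
F has only one production, so no FIRST/FIRST conflict is possible there.

Conflict for E: E → E F and E → C d
  Overlap: { ',', 'd', 'x' }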